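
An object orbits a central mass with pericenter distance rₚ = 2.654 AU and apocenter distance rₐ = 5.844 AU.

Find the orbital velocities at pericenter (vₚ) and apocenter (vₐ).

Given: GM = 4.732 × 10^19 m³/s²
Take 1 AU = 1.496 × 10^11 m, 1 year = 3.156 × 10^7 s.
rₚ = 2.654 AU = 3.97038 × 10^11 m
rₐ = 5.844 AU = 8.74262 × 10^11 m
GM = 4.732 × 10^19 m³/s²
a = (rₚ + rₐ)/2 = 6.3565 × 10^11 m
Vis-viva: v² = GM (2/r − 1/a)
vₚ² = 4.732 × 10^19 × (5.0373 × 10^-12 − 1.57319 × 10^-12) = 1.63921 × 10^8 m²/s²
vₚ = 12803.2 m/s ≈ 2.701 AU/year
vₐ² = 4.732 × 10^19 × (2.28764 × 10^-12 − 1.57319 × 10^-12) = 3.38078 × 10^7 m²/s²
vₐ = 5814.45 m/s ≈ 1.227 AU/year

Final answer: vₚ = 2.701 AU/year, vₐ = 1.227 AU/year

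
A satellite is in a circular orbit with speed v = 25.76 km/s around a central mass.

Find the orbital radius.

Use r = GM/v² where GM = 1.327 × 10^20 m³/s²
v = 25.76 km/s = 25760 m/s
GM = 1.327 × 10^20 m³/s²
v² = 6.63578 × 10^8 m²/s²
r = GM/v² = (1.327 × 10^20) / (6.63578 × 10^8) = 1.99977 × 10^11 m ≈ 200 Gm

Final answer: 200 Gm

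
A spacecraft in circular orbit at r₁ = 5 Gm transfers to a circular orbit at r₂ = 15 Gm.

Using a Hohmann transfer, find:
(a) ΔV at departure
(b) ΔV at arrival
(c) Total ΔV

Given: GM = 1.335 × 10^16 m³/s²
r₁ = 5 Gm = 5 × 10^9 m
r₂ = 15 Gm = 1.5 × 10^10 m
GM = 1.335 × 10^16 m³/s²
Transfer ellipse: a_t = (r₁ + r₂)/2 = 1 × 10^10 m
Circular speed at r₁: v₁ = √(GM/r₁) = 1634.01 m/s
Transfer speed at r₁ (periapsis): v₁ₜ = √(GM(2/r₁ − 1/a_t)) = 2001.25 m/s
(a) ΔV₁ = v₁ₜ − v₁ = 367.236 m/s ≈ 367.2 m/s
Circular speed at r₂: v₂ = √(GM/r₂) = 943.398 m/s
Transfer speed at r₂ (apoapsis): v₂ₜ = √(GM(2/r₂ − 1/a_t)) = 667.083 m/s
(b) ΔV₂ = v₂ − v₂ₜ = 276.315 m/s ≈ 276.3 m/s
(c) ΔV_total = ΔV₁ + ΔV₂ = 643.551 m/s ≈ 643.6 m/s

Final answer:
(a) ΔV₁ = 367.2 m/s
(b) ΔV₂ = 276.3 m/s
(c) ΔV_total = 643.6 m/s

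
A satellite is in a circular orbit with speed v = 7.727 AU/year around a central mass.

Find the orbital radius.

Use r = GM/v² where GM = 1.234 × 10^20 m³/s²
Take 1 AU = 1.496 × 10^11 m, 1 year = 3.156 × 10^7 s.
v = 7.727 AU/year = 36627.4 m/s
GM = 1.234 × 10^20 m³/s²
v² = 1.34156 × 10^9 m²/s²
r = GM/v² = (1.234 × 10^20) / (1.34156 × 10^9) = 9.19823 × 10^10 m ≈ 0.6149 AU

Final answer: 0.6149 AU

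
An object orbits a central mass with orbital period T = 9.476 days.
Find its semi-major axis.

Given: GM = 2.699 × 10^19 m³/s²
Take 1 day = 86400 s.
T = 9.476 days = 818726 s
GM = 2.699 × 10^19 m³/s²
Kepler's third law: a³ = GM T² / (4π²)
T² = 6.70313 × 10^11 s²
a³ = (2.699 × 10^19) × (6.70313 × 10^11) / (4π²) = 4.58269 × 10^29 m³
a = (a³)^(1/3) = 7.70975 × 10^9 m ≈ 7.71 Gm

Final answer: 7.71 Gm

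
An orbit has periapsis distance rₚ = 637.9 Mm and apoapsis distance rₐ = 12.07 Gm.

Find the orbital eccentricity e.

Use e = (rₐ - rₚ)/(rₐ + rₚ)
rₚ = 637.9 Mm = 6.379 × 10^8 m
rₐ = 12.07 Gm = 1.207 × 10^10 m
rₐ − rₚ = 1.14321 × 10^10 m
rₐ + rₚ = 1.27079 × 10^10 m
e = (rₐ − rₚ)/(rₐ + rₚ) = 0.899606

Final answer: e = 0.8996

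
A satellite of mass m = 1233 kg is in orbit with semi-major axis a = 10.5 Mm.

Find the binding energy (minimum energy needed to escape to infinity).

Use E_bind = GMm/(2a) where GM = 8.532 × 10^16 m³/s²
a = 10.5 Mm = 1.05 × 10^7 m
GM = 8.532 × 10^16 m³/s²
m = 1233 kg
GMm = 8.532 × 10^16 × 1233 = 1.052 × 10^20 m³·kg/s²
2a = 2.1 × 10^7 m
E_bind = GMm/(2a) = 5.0095 × 10^12 J ≈ 5.01 TJ

Final answer: 5.01 TJ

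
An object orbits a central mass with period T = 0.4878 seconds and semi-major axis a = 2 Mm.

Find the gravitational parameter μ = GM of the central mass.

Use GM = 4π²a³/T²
T = 0.4878 seconds
a = 2 Mm = 2 × 10^6 m
a³ = 8 × 10^18 m³
T² = 0.237949 s²
GM = 4π² × (8 × 10^18) / 0.237949 = 1.32729 × 10^21 m³/s²
GM ≈ 1.327 × 10^21 m³/s²

Final answer: GM = 1.327 × 10^21 m³/s²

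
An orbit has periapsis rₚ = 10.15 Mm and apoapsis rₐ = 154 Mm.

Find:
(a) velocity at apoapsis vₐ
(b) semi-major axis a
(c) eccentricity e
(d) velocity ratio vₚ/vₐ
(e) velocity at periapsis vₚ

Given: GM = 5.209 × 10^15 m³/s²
rₚ = 10.15 Mm = 1.015 × 10^7 m
rₐ = 154 Mm = 1.54 × 10^8 m
GM = 5.209 × 10^15 m³/s²
a = (rₚ + rₐ)/2 = 8.2075 × 10^7 m
e = (rₐ − rₚ)/(rₐ + rₚ) = (1.4385 × 10^8) / (1.6415 × 10^8) = 0.876333
(a) vₐ² = GM (2/rₐ − 1/a) = 5.209 × 10^15 × (1.2987 × 10^-8 − 1.2184 × 10^-8) = 4.18301 × 10^6 m²/s²;  vₐ = 2045.24 m/s ≈ 2.045 km/s
(b) a = 8.2075 × 10^7 m ≈ 82.08 Mm
(c) e = 0.876333 ≈ 0.8763
(d) vₚ/vₐ = rₐ/rₚ (angular momentum) = (1.54 × 10^8) / (1.015 × 10^7) = 15.1724 ≈ 15.17
(e) vₚ² = GM (2/rₚ − 1/a) = 5.209 × 10^15 × (1.97044 × 10^-7 − 1.2184 × 10^-8) = 9.62938 × 10^8 m²/s²;  vₚ = 31031.2 m/s ≈ 31.03 km/s

Final answer:
(a) velocity at apoapsis vₐ = 2.045 km/s
(b) semi-major axis a = 82.08 Mm
(c) eccentricity e = 0.8763
(d) velocity ratio vₚ/vₐ = 15.17
(e) velocity at periapsis vₚ = 31.03 km/s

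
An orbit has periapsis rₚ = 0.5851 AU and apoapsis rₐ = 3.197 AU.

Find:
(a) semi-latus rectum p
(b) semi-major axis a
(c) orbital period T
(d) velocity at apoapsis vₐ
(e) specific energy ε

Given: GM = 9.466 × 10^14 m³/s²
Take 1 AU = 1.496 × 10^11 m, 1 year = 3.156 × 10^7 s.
rₚ = 0.5851 AU = 8.7531 × 10^10 m
rₐ = 3.197 AU = 4.78271 × 10^11 m
GM = 9.466 × 10^14 m³/s²
a = (rₚ + rₐ)/2 = 2.82901 × 10^11 m
e = (rₐ − rₚ)/(rₐ + rₚ) = (3.9074 × 10^11) / (5.65802 × 10^11) = 0.690595
(a) 1 − e² = 0.523078;  p = a(1 − e²) = 2.82901 × 10^11 × 0.523078 = 1.47979 × 10^11 m ≈ 0.9892 AU
(b) a = 2.82901 × 10^11 m ≈ 1.891 AU
(c) a³ = 2.26414 × 10^34 m³;  T = 2π √(a³/GM) = 2π × 4.89067 × 10^9 s = 3.0729 × 10^10 s ≈ 973.7 years
(d) vₐ² = GM (2/rₐ − 1/a) = 9.466 × 10^14 × (4.18173 × 10^-12 − 3.5348 × 10^-12) = 612.378 m²/s²;  vₐ = 24.7463 m/s ≈ 24.75 m/s
(e) 2a = 5.65802 × 10^11 m;  ε = −GM/(2a) = -1673.02 J/kg ≈ -1.673 kJ/kg

Final answer:
(a) semi-latus rectum p = 0.9892 AU
(b) semi-major axis a = 1.891 AU
(c) orbital period T = 973.7 years
(d) velocity at apoapsis vₐ = 24.75 m/s
(e) specific energy ε = -1.673 kJ/kg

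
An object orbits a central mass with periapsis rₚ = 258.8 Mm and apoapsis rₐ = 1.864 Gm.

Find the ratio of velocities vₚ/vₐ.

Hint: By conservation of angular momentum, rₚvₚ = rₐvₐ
rₚ = 258.8 Mm = 2.588 × 10^8 m
rₐ = 1.864 Gm = 1.864 × 10^9 m
rₚvₚ = rₐvₐ  ⇒  vₚ/vₐ = rₐ/rₚ
vₚ/vₐ = (1.864 × 10^9) / (2.588 × 10^8) = 7.20247

Final answer: vₚ/vₐ = 7.202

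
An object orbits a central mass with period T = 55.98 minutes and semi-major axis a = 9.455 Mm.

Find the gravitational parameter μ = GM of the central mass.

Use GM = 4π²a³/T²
T = 55.98 minutes = 3358.8 s
a = 9.455 Mm = 9.455 × 10^6 m
a³ = 8.45249 × 10^20 m³
T² = 1.12815 × 10^7 s²
GM = 4π² × (8.45249 × 10^20) / (1.12815 × 10^7) = 2.95785 × 10^15 m³/s²
GM ≈ 2.958 × 10^15 m³/s²

Final answer: GM = 2.958 × 10^15 m³/s²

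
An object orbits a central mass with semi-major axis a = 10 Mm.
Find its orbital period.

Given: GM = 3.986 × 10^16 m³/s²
a = 10 Mm = 1 × 10^7 m
GM = 3.986 × 10^16 m³/s²
a³ = 1 × 10^21 m³
T = 2π √(a³/GM) = 2π √((1 × 10^21) / (3.986 × 10^16)) = 2π × 158.391 s
T = 995.202 s ≈ 16.59 minutes

Final answer: 16.59 minutes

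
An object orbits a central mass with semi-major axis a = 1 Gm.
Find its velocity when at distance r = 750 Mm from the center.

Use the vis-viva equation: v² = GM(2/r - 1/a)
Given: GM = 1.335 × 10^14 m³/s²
a = 1 Gm = 1 × 10^9 m
r = 750 Mm = 7.5 × 10^8 m
GM = 1.335 × 10^14 m³/s²
2/r − 1/a = 2.66667 × 10^-9 − 1 × 10^-9 = 1.66667 × 10^-9 m⁻¹
v² = GM (2/r − 1/a) = 222500 m²/s²
v = 471.699 m/s ≈ 471.7 m/s

Final answer: 471.7 m/s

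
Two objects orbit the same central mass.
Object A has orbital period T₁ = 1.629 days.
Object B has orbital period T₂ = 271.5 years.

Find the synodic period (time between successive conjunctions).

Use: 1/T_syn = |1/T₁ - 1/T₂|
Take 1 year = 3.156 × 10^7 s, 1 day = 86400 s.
T₁ = 1.629 days = 140746 s
T₂ = 271.5 years = 8.56854 × 10^9 s
1/T₁ = 7.10502 × 10^-6 s⁻¹
1/T₂ = 1.16706 × 10^-10 s⁻¹
|1/T₁ − 1/T₂| = 7.1049 × 10^-6 s⁻¹
T_syn = 1 / |1/T₁ − 1/T₂| = 140748 s ≈ 1.629 days

Final answer: T_syn = 1.629 days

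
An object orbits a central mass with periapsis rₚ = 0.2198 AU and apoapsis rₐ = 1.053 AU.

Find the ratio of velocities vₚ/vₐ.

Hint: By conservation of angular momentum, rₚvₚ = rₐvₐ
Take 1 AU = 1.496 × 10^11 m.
rₚ = 0.2198 AU = 3.28821 × 10^10 m
rₐ = 1.053 AU = 1.57529 × 10^11 m
rₚvₚ = rₐvₐ  ⇒  vₚ/vₐ = rₐ/rₚ
vₚ/vₐ = (1.57529 × 10^11) / (3.28821 × 10^10) = 4.79072

Final answer: vₚ/vₐ = 4.791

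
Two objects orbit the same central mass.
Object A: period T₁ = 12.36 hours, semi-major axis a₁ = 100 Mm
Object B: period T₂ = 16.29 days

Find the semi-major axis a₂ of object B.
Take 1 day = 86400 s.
T₁ = 12.36 hours = 44496 s
T₂ = 16.29 days = 1.40746 × 10^6 s
a₁ = 100 Mm = 1 × 10^8 m
Kepler's third law: (T₂/T₁)² = (a₂/a₁)³  ⇒  a₂ = a₁ (T₂/T₁)^(2/3)
T₂/T₁ = 31.6311
(T₂/T₁)^(2/3) = 10.0017
a₂ = 1 × 10^8 m × 10.0017 = 1.00017 × 10^9 m ≈ 1 Gm

Final answer: a₂ = 1 Gm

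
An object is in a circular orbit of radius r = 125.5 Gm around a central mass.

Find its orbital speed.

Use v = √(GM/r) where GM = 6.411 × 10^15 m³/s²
r = 125.5 Gm = 1.255 × 10^11 m
GM = 6.411 × 10^15 m³/s²
GM/r = (6.411 × 10^15) / (1.255 × 10^11) = 51083.7 m²/s²
v = √(GM/r) = 226.017 m/s ≈ 226 m/s

Final answer: 226 m/s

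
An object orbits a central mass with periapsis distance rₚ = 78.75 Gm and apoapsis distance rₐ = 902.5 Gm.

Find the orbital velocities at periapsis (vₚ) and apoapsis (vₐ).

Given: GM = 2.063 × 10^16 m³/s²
rₚ = 78.75 Gm = 7.875 × 10^10 m
rₐ = 902.5 Gm = 9.025 × 10^11 m
GM = 2.063 × 10^16 m³/s²
a = (rₚ + rₐ)/2 = 4.90625 × 10^11 m
Vis-viva: v² = GM (2/r − 1/a)
vₚ² = 2.063 × 10^16 × (2.53968 × 10^-11 − 2.03822 × 10^-12) = 481888 m²/s²
vₚ = 694.182 m/s ≈ 694.2 m/s
vₐ² = 2.063 × 10^16 × (2.21607 × 10^-12 − 2.03822 × 10^-12) = 3669.04 m²/s²
vₐ = 60.5726 m/s ≈ 60.57 m/s

Final answer: vₚ = 694.2 m/s, vₐ = 60.57 m/s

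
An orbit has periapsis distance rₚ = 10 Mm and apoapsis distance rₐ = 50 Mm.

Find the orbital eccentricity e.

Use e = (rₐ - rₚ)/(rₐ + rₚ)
rₚ = 10 Mm = 1 × 10^7 m
rₐ = 50 Mm = 5 × 10^7 m
rₐ − rₚ = 4 × 10^7 m
rₐ + rₚ = 6 × 10^7 m
e = (rₐ − rₚ)/(rₐ + rₚ) = 0.666667

Final answer: e = 0.6667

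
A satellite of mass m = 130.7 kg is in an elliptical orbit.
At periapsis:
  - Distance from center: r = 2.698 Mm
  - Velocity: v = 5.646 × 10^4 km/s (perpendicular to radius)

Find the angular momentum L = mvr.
r = 2.698 Mm = 2.698 × 10^6 m
v = 5.646 × 10^4 km/s = 5.646 × 10^7 m/s
vr = 5.646 × 10^7 × 2.698 × 10^6 = 1.52329 × 10^14 m²/s
L = m × vr = 130.7 × 1.52329 × 10^14 = 1.99094 × 10^16 kg·m²/s ≈ 1.991 × 10^16 kg·m²/s

Final answer: L = 1.991 × 10^16 kg·m²/s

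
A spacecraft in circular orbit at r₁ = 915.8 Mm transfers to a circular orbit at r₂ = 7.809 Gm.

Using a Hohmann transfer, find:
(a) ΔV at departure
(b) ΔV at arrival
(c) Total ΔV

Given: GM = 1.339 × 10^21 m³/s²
r₁ = 915.8 Mm = 9.158 × 10^8 m
r₂ = 7.809 Gm = 7.809 × 10^9 m
GM = 1.339 × 10^21 m³/s²
Transfer ellipse: a_t = (r₁ + r₂)/2 = 4.3624 × 10^9 m
Circular speed at r₁: v₁ = √(GM/r₁) = 1.20918 × 10^6 m/s
Transfer speed at r₁ (periapsis): v₁ₜ = √(GM(2/r₁ − 1/a_t)) = 1.6178 × 10^6 m/s
(a) ΔV₁ = v₁ₜ − v₁ = 408623 m/s ≈ 408.6 km/s
Circular speed at r₂: v₂ = √(GM/r₂) = 414088 m/s
Transfer speed at r₂ (apoapsis): v₂ₜ = √(GM(2/r₂ − 1/a_t)) = 189727 m/s
(b) ΔV₂ = v₂ − v₂ₜ = 224360 m/s ≈ 224.4 km/s
(c) ΔV_total = ΔV₁ + ΔV₂ = 632984 m/s ≈ 633 km/s

Final answer:
(a) ΔV₁ = 408.6 km/s
(b) ΔV₂ = 224.4 km/s
(c) ΔV_total = 633 km/s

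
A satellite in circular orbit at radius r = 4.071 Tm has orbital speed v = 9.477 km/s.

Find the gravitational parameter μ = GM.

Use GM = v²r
r = 4.071 Tm = 4.071 × 10^12 m
v = 9.477 km/s = 9477 m/s
v² = 8.98135 × 10^7 m²/s²
GM = v²r = 8.98135 × 10^7 × 4.071 × 10^12 = 3.65631 × 10^20 m³/s²
GM ≈ 3.656 × 10^20 m³/s²

Final answer: GM = 3.656 × 10^20 m³/s²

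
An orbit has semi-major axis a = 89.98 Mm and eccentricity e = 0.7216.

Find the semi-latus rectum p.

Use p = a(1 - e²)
a = 89.98 Mm = 8.998 × 10^7 m
e = 0.7216,  e² = 0.520707,  1 − e² = 0.479293
p = a(1 − e²) = 8.998 × 10^7 m × 0.479293 = 4.31268 × 10^7 m ≈ 43.13 Mm

Final answer: p = 43.13 Mm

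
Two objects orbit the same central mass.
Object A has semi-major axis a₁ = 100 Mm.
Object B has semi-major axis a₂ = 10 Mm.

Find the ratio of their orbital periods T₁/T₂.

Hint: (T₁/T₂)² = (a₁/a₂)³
a₁ = 100 Mm = 1 × 10^8 m
a₂ = 10 Mm = 1 × 10^7 m
a₁/a₂ = 10
T₁/T₂ = (a₁/a₂)^(3/2) = (10)^1.5 = 31.6228

Final answer: T₁/T₂ = 31.62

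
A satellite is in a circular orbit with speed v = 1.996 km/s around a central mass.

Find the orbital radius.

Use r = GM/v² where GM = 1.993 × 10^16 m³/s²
v = 1.996 km/s = 1996 m/s
GM = 1.993 × 10^16 m³/s²
v² = 3.98402 × 10^6 m²/s²
r = GM/v² = (1.993 × 10^16) / (3.98402 × 10^6) = 5.00249 × 10^9 m ≈ 5.002 Gm

Final answer: 5.002 Gm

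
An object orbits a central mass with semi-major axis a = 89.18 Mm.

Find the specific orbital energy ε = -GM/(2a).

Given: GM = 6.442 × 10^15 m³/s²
a = 89.18 Mm = 8.918 × 10^7 m
GM = 6.442 × 10^15 m³/s²
2a = 1.7836 × 10^8 m
ε = −GM/(2a) = -3.6118 × 10^7 J/kg ≈ -36.12 MJ/kg

Final answer: -36.12 MJ/kg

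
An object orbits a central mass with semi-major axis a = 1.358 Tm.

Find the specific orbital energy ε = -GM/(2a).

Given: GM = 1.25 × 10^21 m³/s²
a = 1.358 Tm = 1.358 × 10^12 m
GM = 1.25 × 10^21 m³/s²
2a = 2.716 × 10^12 m
ε = −GM/(2a) = -4.60236 × 10^8 J/kg ≈ -460.2 MJ/kg

Final answer: -460.2 MJ/kg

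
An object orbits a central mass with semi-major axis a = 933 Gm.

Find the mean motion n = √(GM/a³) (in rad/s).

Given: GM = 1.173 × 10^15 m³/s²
a = 933 Gm = 9.33 × 10^11 m
GM = 1.173 × 10^15 m³/s²
a³ = 8.12166 × 10^35 m³
GM/a³ = (1.173 × 10^15) / (8.12166 × 10^35) = 1.44429 × 10^-21 s⁻²
n = √(GM/a³) = 3.80038 × 10^-11 rad/s ≈ 3.8 × 10^-11 rad/s

Final answer: n = 3.8 × 10^-11 rad/s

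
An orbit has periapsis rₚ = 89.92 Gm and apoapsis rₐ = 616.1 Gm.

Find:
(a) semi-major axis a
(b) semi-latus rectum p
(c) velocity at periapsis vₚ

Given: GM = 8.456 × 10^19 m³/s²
rₚ = 89.92 Gm = 8.992 × 10^10 m
rₐ = 616.1 Gm = 6.161 × 10^11 m
GM = 8.456 × 10^19 m³/s²
a = (rₚ + rₐ)/2 = 3.5301 × 10^11 m
e = (rₐ − rₚ)/(rₐ + rₚ) = (5.2618 × 10^11) / (7.0602 × 10^11) = 0.745276
(a) a = 3.5301 × 10^11 m ≈ 353 Gm
(b) 1 − e² = 0.444563;  p = a(1 − e²) = 3.5301 × 10^11 × 0.444563 = 1.56935 × 10^11 m ≈ 156.9 Gm
(c) vₚ² = GM (2/rₚ − 1/a) = 8.456 × 10^19 × (2.2242 × 10^-11 − 2.83278 × 10^-12) = 1.64124 × 10^9 m²/s²;  vₚ = 40512.3 m/s ≈ 40.51 km/s

Final answer:
(a) semi-major axis a = 353 Gm
(b) semi-latus rectum p = 156.9 Gm
(c) velocity at periapsis vₚ = 40.51 km/s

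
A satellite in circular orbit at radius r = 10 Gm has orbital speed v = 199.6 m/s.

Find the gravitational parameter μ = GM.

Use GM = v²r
r = 10 Gm = 1 × 10^10 m
v = 199.6 m/s
v² = 39840.2 m²/s²
GM = v²r = 39840.2 × 1 × 10^10 = 3.98402 × 10^14 m³/s²
GM ≈ 3.984 × 10^14 m³/s²

Final answer: GM = 3.984 × 10^14 m³/s²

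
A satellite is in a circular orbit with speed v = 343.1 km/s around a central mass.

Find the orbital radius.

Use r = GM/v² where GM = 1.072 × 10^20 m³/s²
v = 343.1 km/s = 343100 m/s
GM = 1.072 × 10^20 m³/s²
v² = 1.17718 × 10^11 m²/s²
r = GM/v² = (1.072 × 10^20) / (1.17718 × 10^11) = 9.10654 × 10^8 m ≈ 910.7 Mm

Final answer: 910.7 Mm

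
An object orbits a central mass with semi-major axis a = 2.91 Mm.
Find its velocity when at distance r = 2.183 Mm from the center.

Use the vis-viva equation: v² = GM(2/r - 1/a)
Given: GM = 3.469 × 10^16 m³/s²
a = 2.91 Mm = 2.91 × 10^6 m
r = 2.183 Mm = 2.183 × 10^6 m
GM = 3.469 × 10^16 m³/s²
2/r − 1/a = 9.1617 × 10^-7 − 3.43643 × 10^-7 = 5.72528 × 10^-7 m⁻¹
v² = GM (2/r − 1/a) = 1.9861 × 10^10 m²/s²
v = 140929 m/s ≈ 140.9 km/s

Final answer: 140.9 km/s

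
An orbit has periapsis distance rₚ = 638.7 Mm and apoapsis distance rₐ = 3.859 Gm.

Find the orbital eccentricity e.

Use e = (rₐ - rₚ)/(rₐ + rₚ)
rₚ = 638.7 Mm = 6.387 × 10^8 m
rₐ = 3.859 Gm = 3.859 × 10^9 m
rₐ − rₚ = 3.2203 × 10^9 m
rₐ + rₚ = 4.4977 × 10^9 m
e = (rₐ − rₚ)/(rₐ + rₚ) = 0.715988

Final answer: e = 0.716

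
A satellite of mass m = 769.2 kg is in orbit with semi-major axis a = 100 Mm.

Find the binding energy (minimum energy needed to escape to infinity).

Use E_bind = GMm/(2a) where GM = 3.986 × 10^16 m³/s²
a = 100 Mm = 1 × 10^8 m
GM = 3.986 × 10^16 m³/s²
m = 769.2 kg
GMm = 3.986 × 10^16 × 769.2 = 3.06603 × 10^19 m³·kg/s²
2a = 2 × 10^8 m
E_bind = GMm/(2a) = 1.53302 × 10^11 J ≈ 153.3 GJ

Final answer: 153.3 GJ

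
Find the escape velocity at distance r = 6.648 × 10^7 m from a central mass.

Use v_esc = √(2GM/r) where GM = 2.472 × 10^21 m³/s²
r = 6.648 × 10^7 m
GM = 2.472 × 10^21 m³/s²
2GM/r = 2 × (2.472 × 10^21) / (6.648 × 10^7) = 7.43682 × 10^13 m²/s²
v_esc = √(2GM/r) = 8.6237 × 10^6 m/s ≈ 8624 km/s

Final answer: 8624 km/s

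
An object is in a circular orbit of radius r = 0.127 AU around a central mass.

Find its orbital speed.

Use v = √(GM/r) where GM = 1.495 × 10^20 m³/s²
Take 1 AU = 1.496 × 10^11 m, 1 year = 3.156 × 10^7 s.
r = 0.127 AU = 1.89992 × 10^10 m
GM = 1.495 × 10^20 m³/s²
GM/r = (1.495 × 10^20) / (1.89992 × 10^10) = 7.86875 × 10^9 m²/s²
v = √(GM/r) = 88706 m/s ≈ 18.71 AU/year

Final answer: 18.71 AU/year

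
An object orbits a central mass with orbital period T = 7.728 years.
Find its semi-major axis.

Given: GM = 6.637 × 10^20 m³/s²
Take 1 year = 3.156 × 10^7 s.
T = 7.728 years = 2.43896 × 10^8 s
GM = 6.637 × 10^20 m³/s²
Kepler's third law: a³ = GM T² / (4π²)
T² = 5.94851 × 10^16 s²
a³ = (6.637 × 10^20) × (5.94851 × 10^16) / (4π²) = 1.00005 × 10^36 m³
a = (a³)^(1/3) = 1.00002 × 10^12 m ≈ 1 Tm

Final answer: 1 Tm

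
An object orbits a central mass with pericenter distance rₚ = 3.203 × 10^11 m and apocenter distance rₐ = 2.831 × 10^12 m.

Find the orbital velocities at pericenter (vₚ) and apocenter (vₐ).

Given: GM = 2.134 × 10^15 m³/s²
rₚ = 3.203 × 10^11 m
rₐ = 2.831 × 10^12 m
GM = 2.134 × 10^15 m³/s²
a = (rₚ + rₐ)/2 = 1.57565 × 10^12 m
Vis-viva: v² = GM (2/r − 1/a)
vₚ² = 2.134 × 10^15 × (6.24415 × 10^-12 − 6.34659 × 10^-13) = 11970.6 m²/s²
vₚ = 109.41 m/s ≈ 109.4 m/s
vₐ² = 2.134 × 10^15 × (7.06464 × 10^-13 − 6.34659 × 10^-13) = 153.233 m²/s²
vₐ = 12.3787 m/s ≈ 12.38 m/s

Final answer: vₚ = 109.4 m/s, vₐ = 12.38 m/s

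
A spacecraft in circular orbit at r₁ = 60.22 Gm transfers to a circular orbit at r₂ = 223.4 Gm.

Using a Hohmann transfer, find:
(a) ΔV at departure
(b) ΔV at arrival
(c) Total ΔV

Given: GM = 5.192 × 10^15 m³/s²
r₁ = 60.22 Gm = 6.022 × 10^10 m
r₂ = 223.4 Gm = 2.234 × 10^11 m
GM = 5.192 × 10^15 m³/s²
Transfer ellipse: a_t = (r₁ + r₂)/2 = 1.4181 × 10^11 m
Circular speed at r₁: v₁ = √(GM/r₁) = 293.628 m/s
Transfer speed at r₁ (periapsis): v₁ₜ = √(GM(2/r₁ − 1/a_t)) = 368.54 m/s
(a) ΔV₁ = v₁ₜ − v₁ = 74.9128 m/s ≈ 74.91 m/s
Circular speed at r₂: v₂ = √(GM/r₂) = 152.449 m/s
Transfer speed at r₂ (apoapsis): v₂ₜ = √(GM(2/r₂ − 1/a_t)) = 99.3442 m/s
(b) ΔV₂ = v₂ − v₂ₜ = 53.1052 m/s ≈ 53.11 m/s
(c) ΔV_total = ΔV₁ + ΔV₂ = 128.018 m/s ≈ 128 m/s

Final answer:
(a) ΔV₁ = 74.91 m/s
(b) ΔV₂ = 53.11 m/s
(c) ΔV_total = 128 m/s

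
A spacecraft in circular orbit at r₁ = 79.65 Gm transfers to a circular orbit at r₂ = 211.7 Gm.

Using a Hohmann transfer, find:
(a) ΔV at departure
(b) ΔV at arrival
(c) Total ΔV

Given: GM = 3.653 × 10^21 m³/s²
r₁ = 79.65 Gm = 7.965 × 10^10 m
r₂ = 211.7 Gm = 2.117 × 10^11 m
GM = 3.653 × 10^21 m³/s²
Transfer ellipse: a_t = (r₁ + r₂)/2 = 1.45675 × 10^11 m
Circular speed at r₁: v₁ = √(GM/r₁) = 214157 m/s
Transfer speed at r₁ (periapsis): v₁ₜ = √(GM(2/r₁ − 1/a_t)) = 258166 m/s
(a) ΔV₁ = v₁ₜ − v₁ = 44009.6 m/s ≈ 44.01 km/s
Circular speed at r₂: v₂ = √(GM/r₂) = 131360 m/s
Transfer speed at r₂ (apoapsis): v₂ₜ = √(GM(2/r₂ − 1/a_t)) = 97132.5 m/s
(b) ΔV₂ = v₂ − v₂ₜ = 34227.8 m/s ≈ 34.23 km/s
(c) ΔV_total = ΔV₁ + ΔV₂ = 78237.5 m/s ≈ 78.24 km/s

Final answer:
(a) ΔV₁ = 44.01 km/s
(b) ΔV₂ = 34.23 km/s
(c) ΔV_total = 78.24 km/s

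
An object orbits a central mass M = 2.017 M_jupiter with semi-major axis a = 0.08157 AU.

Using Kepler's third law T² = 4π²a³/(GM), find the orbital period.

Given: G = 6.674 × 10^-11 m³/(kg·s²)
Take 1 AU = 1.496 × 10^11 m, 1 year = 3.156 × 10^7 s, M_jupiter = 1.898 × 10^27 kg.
M = 2.017 M_jupiter = 3.82827 × 10^27 kg
GM = G × M = 6.674 × 10^-11 × 3.82827 × 10^27 = 2.55498 × 10^17 m³/s²
a = 0.08157 AU = 1.22029 × 10^10 m
a³ = 1.81713 × 10^30 m³
T = 2π √(a³/GM) = 2π √((1.81713 × 10^30) / (2.55498 × 10^17)) = 2π × 2.66685 × 10^6 s
T = 1.67563 × 10^7 s ≈ 0.5309 years

Final answer: 0.5309 years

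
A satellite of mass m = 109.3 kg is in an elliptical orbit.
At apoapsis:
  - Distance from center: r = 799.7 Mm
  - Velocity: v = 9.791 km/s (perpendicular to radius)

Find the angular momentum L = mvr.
r = 799.7 Mm = 7.997 × 10^8 m
v = 9.791 km/s = 9791 m/s
vr = 9791 × 7.997 × 10^8 = 7.82986 × 10^12 m²/s
L = m × vr = 109.3 × 7.82986 × 10^12 = 8.55804 × 10^14 kg·m²/s ≈ 8.558 × 10^14 kg·m²/s

Final answer: L = 8.558 × 10^14 kg·m²/s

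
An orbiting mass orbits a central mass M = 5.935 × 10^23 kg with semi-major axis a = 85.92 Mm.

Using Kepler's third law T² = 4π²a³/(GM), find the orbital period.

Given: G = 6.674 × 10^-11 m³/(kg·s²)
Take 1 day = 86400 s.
M = 5.935 × 10^23 kg
GM = G × M = 6.674 × 10^-11 × 5.935 × 10^23 = 3.96102 × 10^13 m³/s²
a = 85.92 Mm = 8.592 × 10^7 m
a³ = 6.34283 × 10^23 m³
T = 2π √(a³/GM) = 2π √((6.34283 × 10^23) / (3.96102 × 10^13)) = 2π × 126543 s
T = 795093 s ≈ 9.202 days

Final answer: 9.202 days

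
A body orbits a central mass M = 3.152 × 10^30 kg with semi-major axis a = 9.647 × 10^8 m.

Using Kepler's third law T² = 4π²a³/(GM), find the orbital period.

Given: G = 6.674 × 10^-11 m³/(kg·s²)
M = 3.152 × 10^30 kg
GM = G × M = 6.674 × 10^-11 × 3.152 × 10^30 = 2.10364 × 10^20 m³/s²
a = 9.647 × 10^8 m
a³ = 8.97794 × 10^26 m³
T = 2π √(a³/GM) = 2π √((8.97794 × 10^26) / (2.10364 × 10^20)) = 2π × 2065.87 s
T = 12980.2 s ≈ 3.606 hours

Final answer: 3.606 hours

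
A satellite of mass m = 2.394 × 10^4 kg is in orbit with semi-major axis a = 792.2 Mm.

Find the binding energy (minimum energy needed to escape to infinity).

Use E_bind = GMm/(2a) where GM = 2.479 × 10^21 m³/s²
a = 792.2 Mm = 7.922 × 10^8 m
GM = 2.479 × 10^21 m³/s²
m = 2.394 × 10^4 kg
GMm = 2.479 × 10^21 × 23940 = 5.93473 × 10^25 m³·kg/s²
2a = 1.5844 × 10^9 m
E_bind = GMm/(2a) = 3.74572 × 10^16 J ≈ 37.46 PJ

Final answer: 37.46 PJ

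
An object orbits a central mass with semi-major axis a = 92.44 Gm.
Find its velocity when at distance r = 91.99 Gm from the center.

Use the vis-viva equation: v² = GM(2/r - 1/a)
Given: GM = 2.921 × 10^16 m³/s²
a = 92.44 Gm = 9.244 × 10^10 m
r = 91.99 Gm = 9.199 × 10^10 m
GM = 2.921 × 10^16 m³/s²
2/r − 1/a = 2.17415 × 10^-11 − 1.08178 × 10^-11 = 1.09237 × 10^-11 m⁻¹
v² = GM (2/r − 1/a) = 319080 m²/s²
v = 564.872 m/s ≈ 564.9 m/s

Final answer: 564.9 m/s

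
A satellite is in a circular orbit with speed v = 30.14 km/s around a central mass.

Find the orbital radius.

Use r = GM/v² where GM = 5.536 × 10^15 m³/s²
v = 30.14 km/s = 30140 m/s
GM = 5.536 × 10^15 m³/s²
v² = 9.0842 × 10^8 m²/s²
r = GM/v² = (5.536 × 10^15) / (9.0842 × 10^8) = 6.0941 × 10^6 m ≈ 6.094 × 10^6 m

Final answer: 6.094 × 10^6 m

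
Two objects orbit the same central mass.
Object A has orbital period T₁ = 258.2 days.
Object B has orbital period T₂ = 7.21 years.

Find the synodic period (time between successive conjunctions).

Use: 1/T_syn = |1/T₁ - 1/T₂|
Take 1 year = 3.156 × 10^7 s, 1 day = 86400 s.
T₁ = 258.2 days = 2.23085 × 10^7 s
T₂ = 7.21 years = 2.27548 × 10^8 s
1/T₁ = 4.4826 × 10^-8 s⁻¹
1/T₂ = 4.39468 × 10^-9 s⁻¹
|1/T₁ − 1/T₂| = 4.04313 × 10^-8 s⁻¹
T_syn = 1 / |1/T₁ − 1/T₂| = 2.47333 × 10^7 s ≈ 286.3 days

Final answer: T_syn = 286.3 days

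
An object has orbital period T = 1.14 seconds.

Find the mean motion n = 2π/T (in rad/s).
T = 1.14 seconds
n = 2π / 1.14 s = 5.51157 rad/s ≈ 5.512 rad/s

Final answer: n = 5.512 rad/s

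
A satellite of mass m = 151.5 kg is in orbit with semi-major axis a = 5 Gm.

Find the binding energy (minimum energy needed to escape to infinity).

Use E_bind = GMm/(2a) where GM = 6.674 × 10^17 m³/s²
a = 5 Gm = 5 × 10^9 m
GM = 6.674 × 10^17 m³/s²
m = 151.5 kg
GMm = 6.674 × 10^17 × 151.5 = 1.01111 × 10^20 m³·kg/s²
2a = 1 × 10^10 m
E_bind = GMm/(2a) = 1.01111 × 10^10 J ≈ 10.11 GJ

Final answer: 10.11 GJ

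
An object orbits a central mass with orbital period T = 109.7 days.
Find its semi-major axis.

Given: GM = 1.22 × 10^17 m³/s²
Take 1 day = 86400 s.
T = 109.7 days = 9.47808 × 10^6 s
GM = 1.22 × 10^17 m³/s²
Kepler's third law: a³ = GM T² / (4π²)
T² = 8.9834 × 10^13 s²
a³ = (1.22 × 10^17) × (8.9834 × 10^13) / (4π²) = 2.77614 × 10^29 m³
a = (a³)^(1/3) = 6.52349 × 10^9 m ≈ 6.523 Gm

Final answer: 6.523 Gm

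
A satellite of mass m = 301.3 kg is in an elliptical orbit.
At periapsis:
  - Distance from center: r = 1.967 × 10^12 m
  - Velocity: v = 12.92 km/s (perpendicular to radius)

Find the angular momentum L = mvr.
r = 1.967 × 10^12 m
v = 12.92 km/s = 12920 m/s
vr = 12920 × 1.967 × 10^12 = 2.54136 × 10^16 m²/s
L = m × vr = 301.3 × 2.54136 × 10^16 = 7.65713 × 10^18 kg·m²/s ≈ 7.657 × 10^18 kg·m²/s

Final answer: L = 7.657 × 10^18 kg·m²/s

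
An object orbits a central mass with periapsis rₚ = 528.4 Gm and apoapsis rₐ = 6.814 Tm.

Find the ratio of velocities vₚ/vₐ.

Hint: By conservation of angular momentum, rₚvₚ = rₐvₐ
rₚ = 528.4 Gm = 5.284 × 10^11 m
rₐ = 6.814 Tm = 6.814 × 10^12 m
rₚvₚ = rₐvₐ  ⇒  vₚ/vₐ = rₐ/rₚ
vₚ/vₐ = (6.814 × 10^12) / (5.284 × 10^11) = 12.8955

Final answer: vₚ/vₐ = 12.9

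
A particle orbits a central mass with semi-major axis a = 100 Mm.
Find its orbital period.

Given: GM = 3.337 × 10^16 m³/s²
a = 100 Mm = 1 × 10^8 m
GM = 3.337 × 10^16 m³/s²
a³ = 1 × 10^24 m³
T = 2π √(a³/GM) = 2π √((1 × 10^24) / (3.337 × 10^16)) = 2π × 5474.22 s
T = 34395.5 s ≈ 9.554 hours

Final answer: 9.554 hours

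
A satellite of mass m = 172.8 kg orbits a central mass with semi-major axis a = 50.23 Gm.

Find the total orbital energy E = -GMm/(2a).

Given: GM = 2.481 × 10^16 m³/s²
a = 50.23 Gm = 5.023 × 10^10 m
GM = 2.481 × 10^16 m³/s²
2a = 1.0046 × 10^11 m
GMm = 2.481 × 10^16 × 172.8 = 4.28717 × 10^18 m³·kg/s²
E = −GMm/(2a) = -4.26754 × 10^7 J ≈ -42.68 MJ

Final answer: -42.68 MJ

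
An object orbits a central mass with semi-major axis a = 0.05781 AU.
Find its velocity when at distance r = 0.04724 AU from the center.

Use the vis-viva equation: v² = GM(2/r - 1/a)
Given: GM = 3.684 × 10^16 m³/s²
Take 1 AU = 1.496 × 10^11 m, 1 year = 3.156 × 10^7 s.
a = 0.05781 AU = 8.64838 × 10^9 m
r = 0.04724 AU = 7.0671 × 10^9 m
GM = 3.684 × 10^16 m³/s²
2/r − 1/a = 2.83001 × 10^-10 − 1.15629 × 10^-10 = 1.67373 × 10^-10 m⁻¹
v² = GM (2/r − 1/a) = 6.16601 × 10^6 m²/s²
v = 2483.15 m/s ≈ 0.5239 AU/year

Final answer: 0.5239 AU/year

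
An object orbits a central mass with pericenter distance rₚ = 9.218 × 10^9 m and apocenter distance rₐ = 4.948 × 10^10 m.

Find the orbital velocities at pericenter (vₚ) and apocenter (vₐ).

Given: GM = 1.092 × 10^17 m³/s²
rₚ = 9.218 × 10^9 m
rₐ = 4.948 × 10^10 m
GM = 1.092 × 10^17 m³/s²
a = (rₚ + rₐ)/2 = 2.9349 × 10^10 m
Vis-viva: v² = GM (2/r − 1/a)
vₚ² = 1.092 × 10^17 × (2.16967 × 10^-10 − 3.40727 × 10^-11) = 1.9972 × 10^7 m²/s²
vₚ = 4469.01 m/s ≈ 4.469 km/s
vₐ² = 1.092 × 10^17 × (4.04204 × 10^-11 − 3.40727 × 10^-11) = 693165 m²/s²
vₐ = 832.565 m/s ≈ 832.6 m/s

Final answer: vₚ = 4.469 km/s, vₐ = 832.6 m/s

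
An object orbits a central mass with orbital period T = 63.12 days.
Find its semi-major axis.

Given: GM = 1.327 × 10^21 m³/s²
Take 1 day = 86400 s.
T = 63.12 days = 5.45357 × 10^6 s
GM = 1.327 × 10^21 m³/s²
Kepler's third law: a³ = GM T² / (4π²)
T² = 2.97414 × 10^13 s²
a³ = (1.327 × 10^21) × (2.97414 × 10^13) / (4π²) = 9.99707 × 10^32 m³
a = (a³)^(1/3) = 9.99902 × 10^10 m ≈ 99.99 Gm

Final answer: 99.99 Gm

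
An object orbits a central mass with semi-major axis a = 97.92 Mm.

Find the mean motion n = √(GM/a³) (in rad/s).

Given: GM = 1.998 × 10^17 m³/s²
a = 97.92 Mm = 9.792 × 10^7 m
GM = 1.998 × 10^17 m³/s²
a³ = 9.38889 × 10^23 m³
GM/a³ = (1.998 × 10^17) / (9.38889 × 10^23) = 2.12805 × 10^-7 s⁻²
n = √(GM/a³) = 0.000461308 rad/s ≈ 0.0004613 rad/s

Final answer: n = 0.0004613 rad/s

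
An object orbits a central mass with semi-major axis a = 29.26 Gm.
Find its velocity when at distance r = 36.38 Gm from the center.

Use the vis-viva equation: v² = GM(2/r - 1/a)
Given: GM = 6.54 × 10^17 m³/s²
a = 29.26 Gm = 2.926 × 10^10 m
r = 36.38 Gm = 3.638 × 10^10 m
GM = 6.54 × 10^17 m³/s²
2/r − 1/a = 5.49753 × 10^-11 − 3.41763 × 10^-11 = 2.07989 × 10^-11 m⁻¹
v² = GM (2/r − 1/a) = 1.36025 × 10^7 m²/s²
v = 3688.16 m/s ≈ 3.688 km/s

Final answer: 3.688 km/s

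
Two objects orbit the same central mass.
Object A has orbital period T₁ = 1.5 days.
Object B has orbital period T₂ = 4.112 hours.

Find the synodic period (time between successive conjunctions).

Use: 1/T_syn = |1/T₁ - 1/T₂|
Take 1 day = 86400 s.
T₁ = 1.5 days = 129600 s
T₂ = 4.112 hours = 14803.2 s
1/T₁ = 7.71605 × 10^-6 s⁻¹
1/T₂ = 6.7553 × 10^-5 s⁻¹
|1/T₁ − 1/T₂| = 5.98369 × 10^-5 s⁻¹
T_syn = 1 / |1/T₁ − 1/T₂| = 16712.1 s ≈ 4.642 hours

Final answer: T_syn = 4.642 hours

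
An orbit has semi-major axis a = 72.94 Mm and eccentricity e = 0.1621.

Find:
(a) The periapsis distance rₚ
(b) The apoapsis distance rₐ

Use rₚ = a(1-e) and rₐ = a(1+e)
a = 72.94 Mm = 7.294 × 10^7 m
e = 0.1621:  1 − e = 0.8379,  1 + e = 1.1621
(a) rₚ = a(1 − e) = 7.294 × 10^7 m × 0.8379 = 6.11164 × 10^7 m ≈ 61.12 Mm
(b) rₐ = a(1 + e) = 7.294 × 10^7 m × 1.1621 = 8.47636 × 10^7 m ≈ 84.76 Mm

Final answer:
(a) rₚ = 61.12 Mm
(b) rₐ = 84.76 Mm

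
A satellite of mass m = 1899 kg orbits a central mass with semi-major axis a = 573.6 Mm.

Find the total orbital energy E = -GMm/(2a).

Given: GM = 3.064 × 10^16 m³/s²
a = 573.6 Mm = 5.736 × 10^8 m
GM = 3.064 × 10^16 m³/s²
2a = 1.1472 × 10^9 m
GMm = 3.064 × 10^16 × 1899 = 5.81854 × 10^19 m³·kg/s²
E = −GMm/(2a) = -5.07195 × 10^10 J ≈ -50.72 GJ

Final answer: -50.72 GJ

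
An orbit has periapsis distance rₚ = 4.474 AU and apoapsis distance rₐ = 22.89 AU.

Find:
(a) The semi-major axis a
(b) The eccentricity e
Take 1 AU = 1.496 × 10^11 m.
rₚ = 4.474 AU = 6.6931 × 10^11 m
rₐ = 22.89 AU = 3.42434 × 10^12 m
(a) a = (rₚ + rₐ)/2 = 2.04683 × 10^12 m ≈ 13.68 AU
(b) e = (rₐ − rₚ)/(rₐ + rₚ) = (2.75503 × 10^12) / (4.09365 × 10^12) = 0.673001

Final answer:
(a) a = 13.68 AU
(b) e = 0.673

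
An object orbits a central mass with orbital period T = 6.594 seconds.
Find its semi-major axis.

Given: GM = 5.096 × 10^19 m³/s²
T = 6.594 seconds
GM = 5.096 × 10^19 m³/s²
Kepler's third law: a³ = GM T² / (4π²)
T² = 43.4808 s²
a³ = (5.096 × 10^19) × 43.4808 / (4π²) = 5.61264 × 10^19 m³
a = (a³)^(1/3) = 3.82874 × 10^6 m ≈ 3.829 Mm

Final answer: 3.829 Mm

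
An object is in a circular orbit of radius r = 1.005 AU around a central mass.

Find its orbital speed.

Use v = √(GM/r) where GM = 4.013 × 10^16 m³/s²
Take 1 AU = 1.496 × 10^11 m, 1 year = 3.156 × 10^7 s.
r = 1.005 AU = 1.50348 × 10^11 m
GM = 4.013 × 10^16 m³/s²
GM/r = (4.013 × 10^16) / (1.50348 × 10^11) = 266914 m²/s²
v = √(GM/r) = 516.637 m/s ≈ 0.109 AU/year

Final answer: 0.109 AU/year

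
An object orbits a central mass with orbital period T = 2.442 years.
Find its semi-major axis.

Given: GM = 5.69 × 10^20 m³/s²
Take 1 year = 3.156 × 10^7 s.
T = 2.442 years = 7.70695 × 10^7 s
GM = 5.69 × 10^20 m³/s²
Kepler's third law: a³ = GM T² / (4π²)
T² = 5.93971 × 10^15 s²
a³ = (5.69 × 10^20) × (5.93971 × 10^15) / (4π²) = 8.56087 × 10^34 m³
a = (a³)^(1/3) = 4.4073 × 10^11 m ≈ 440.7 Gm

Final answer: 440.7 Gm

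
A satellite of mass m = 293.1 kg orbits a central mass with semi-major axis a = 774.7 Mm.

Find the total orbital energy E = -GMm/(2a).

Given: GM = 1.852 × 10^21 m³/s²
a = 774.7 Mm = 7.747 × 10^8 m
GM = 1.852 × 10^21 m³/s²
2a = 1.5494 × 10^9 m
GMm = 1.852 × 10^21 × 293.1 = 5.42821 × 10^23 m³·kg/s²
E = −GMm/(2a) = -3.50343 × 10^14 J ≈ -350.3 TJ

Final answer: -350.3 TJ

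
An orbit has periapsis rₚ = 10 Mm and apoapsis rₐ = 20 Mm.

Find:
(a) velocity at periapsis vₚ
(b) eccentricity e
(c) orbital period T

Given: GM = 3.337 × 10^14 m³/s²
rₚ = 10 Mm = 1 × 10^7 m
rₐ = 20 Mm = 2 × 10^7 m
GM = 3.337 × 10^14 m³/s²
a = (rₚ + rₐ)/2 = 1.5 × 10^7 m
e = (rₐ − rₚ)/(rₐ + rₚ) = (1 × 10^7) / (3 × 10^7) = 0.333333
(a) vₚ² = GM (2/rₚ − 1/a) = 3.337 × 10^14 × (2 × 10^-7 − 6.66667 × 10^-8) = 4.44933 × 10^7 m²/s²;  vₚ = 6670.33 m/s ≈ 6.67 km/s
(b) e = 0.333333 ≈ 0.3333
(c) a³ = 3.375 × 10^21 m³;  T = 2π √(a³/GM) = 2π × 3180.23 s = 19982 s ≈ 5.551 hours

Final answer:
(a) velocity at periapsis vₚ = 6.67 km/s
(b) eccentricity e = 0.3333
(c) orbital period T = 5.551 hours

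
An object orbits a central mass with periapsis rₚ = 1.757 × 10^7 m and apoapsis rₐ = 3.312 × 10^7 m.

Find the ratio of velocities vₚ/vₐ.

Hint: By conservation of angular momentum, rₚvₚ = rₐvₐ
rₚ = 1.757 × 10^7 m
rₐ = 3.312 × 10^7 m
rₚvₚ = rₐvₐ  ⇒  vₚ/vₐ = rₐ/rₚ
vₚ/vₐ = (3.312 × 10^7) / (1.757 × 10^7) = 1.88503

Final answer: vₚ/vₐ = 1.885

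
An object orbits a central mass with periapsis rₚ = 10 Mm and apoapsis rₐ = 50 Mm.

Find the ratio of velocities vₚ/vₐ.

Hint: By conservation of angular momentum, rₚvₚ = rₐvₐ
rₚ = 10 Mm = 1 × 10^7 m
rₐ = 50 Mm = 5 × 10^7 m
rₚvₚ = rₐvₐ  ⇒  vₚ/vₐ = rₐ/rₚ
vₚ/vₐ = (5 × 10^7) / (1 × 10^7) = 5

Final answer: vₚ/vₐ = 5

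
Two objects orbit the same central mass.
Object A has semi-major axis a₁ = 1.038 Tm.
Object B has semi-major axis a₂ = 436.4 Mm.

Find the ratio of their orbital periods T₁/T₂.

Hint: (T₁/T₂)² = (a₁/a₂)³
a₁ = 1.038 Tm = 1.038 × 10^12 m
a₂ = 436.4 Mm = 4.364 × 10^8 m
a₁/a₂ = 2378.55
T₁/T₂ = (a₁/a₂)^(3/2) = (2378.55)^1.5 = 116003

Final answer: T₁/T₂ = 1.16 × 10^5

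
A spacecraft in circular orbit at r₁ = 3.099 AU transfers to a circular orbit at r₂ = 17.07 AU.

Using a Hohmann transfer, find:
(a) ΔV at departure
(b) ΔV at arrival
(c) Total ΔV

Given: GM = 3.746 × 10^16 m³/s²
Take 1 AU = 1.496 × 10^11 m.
r₁ = 3.099 AU = 4.6361 × 10^11 m
r₂ = 17.07 AU = 2.55367 × 10^12 m
GM = 3.746 × 10^16 m³/s²
Transfer ellipse: a_t = (r₁ + r₂)/2 = 1.50864 × 10^12 m
Circular speed at r₁: v₁ = √(GM/r₁) = 284.254 m/s
Transfer speed at r₁ (periapsis): v₁ₜ = √(GM(2/r₁ − 1/a_t)) = 369.826 m/s
(a) ΔV₁ = v₁ₜ − v₁ = 85.5711 m/s ≈ 85.57 m/s
Circular speed at r₂: v₂ = √(GM/r₂) = 121.116 m/s
Transfer speed at r₂ (apoapsis): v₂ₜ = √(GM(2/r₂ − 1/a_t)) = 67.1406 m/s
(b) ΔV₂ = v₂ − v₂ₜ = 53.9754 m/s ≈ 53.98 m/s
(c) ΔV_total = ΔV₁ + ΔV₂ = 139.546 m/s ≈ 139.5 m/s

Final answer:
(a) ΔV₁ = 85.57 m/s
(b) ΔV₂ = 53.98 m/s
(c) ΔV_total = 139.5 m/s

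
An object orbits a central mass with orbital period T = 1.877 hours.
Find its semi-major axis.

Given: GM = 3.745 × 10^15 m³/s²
T = 1.877 hours = 6757.2 s
GM = 3.745 × 10^15 m³/s²
Kepler's third law: a³ = GM T² / (4π²)
T² = 4.56598 × 10^7 s²
a³ = (3.745 × 10^15) × (4.56598 × 10^7) / (4π²) = 4.33137 × 10^21 m³
a = (a³)^(1/3) = 1.63008 × 10^7 m ≈ 16.3 Mm

Final answer: 16.3 Mm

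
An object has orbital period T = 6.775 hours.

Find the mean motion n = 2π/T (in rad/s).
T = 6.775 hours = 24390 s
n = 2π / 24390 s = 0.000257613 rad/s ≈ 0.0002576 rad/s

Final answer: n = 0.0002576 rad/s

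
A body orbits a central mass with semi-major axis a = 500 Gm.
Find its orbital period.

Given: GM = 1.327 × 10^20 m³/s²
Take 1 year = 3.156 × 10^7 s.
a = 500 Gm = 5 × 10^11 m
GM = 1.327 × 10^20 m³/s²
a³ = 1.25 × 10^35 m³
T = 2π √(a³/GM) = 2π √((1.25 × 10^35) / (1.327 × 10^20)) = 2π × 3.06916 × 10^7 s
T = 1.92841 × 10^8 s ≈ 6.11 years

Final answer: 6.11 years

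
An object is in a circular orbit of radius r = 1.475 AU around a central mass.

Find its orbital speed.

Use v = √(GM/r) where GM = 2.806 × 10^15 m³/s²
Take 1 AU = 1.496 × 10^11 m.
r = 1.475 AU = 2.2066 × 10^11 m
GM = 2.806 × 10^15 m³/s²
GM/r = (2.806 × 10^15) / (2.2066 × 10^11) = 12716.4 m²/s²
v = √(GM/r) = 112.767 m/s ≈ 112.8 m/s

Final answer: 112.8 m/s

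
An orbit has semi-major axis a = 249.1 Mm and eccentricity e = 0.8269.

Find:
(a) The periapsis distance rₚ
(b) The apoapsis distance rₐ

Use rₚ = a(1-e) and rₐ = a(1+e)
a = 249.1 Mm = 2.491 × 10^8 m
e = 0.8269:  1 − e = 0.1731,  1 + e = 1.8269
(a) rₚ = a(1 − e) = 2.491 × 10^8 m × 0.1731 = 4.31192 × 10^7 m ≈ 43.12 Mm
(b) rₐ = a(1 + e) = 2.491 × 10^8 m × 1.8269 = 4.55081 × 10^8 m ≈ 455.1 Mm

Final answer:
(a) rₚ = 43.12 Mm
(b) rₐ = 455.1 Mm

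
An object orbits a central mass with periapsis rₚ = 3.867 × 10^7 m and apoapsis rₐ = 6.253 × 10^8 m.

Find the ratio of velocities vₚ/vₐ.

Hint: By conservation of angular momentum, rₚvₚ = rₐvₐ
rₚ = 3.867 × 10^7 m
rₐ = 6.253 × 10^8 m
rₚvₚ = rₐvₐ  ⇒  vₚ/vₐ = rₐ/rₚ
vₚ/vₐ = (6.253 × 10^8) / (3.867 × 10^7) = 16.1702

Final answer: vₚ/vₐ = 16.17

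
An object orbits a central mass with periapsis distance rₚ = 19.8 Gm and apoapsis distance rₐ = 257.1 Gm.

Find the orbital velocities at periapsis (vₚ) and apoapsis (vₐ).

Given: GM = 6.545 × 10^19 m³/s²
rₚ = 19.8 Gm = 1.98 × 10^10 m
rₐ = 257.1 Gm = 2.571 × 10^11 m
GM = 6.545 × 10^19 m³/s²
a = (rₚ + rₐ)/2 = 1.3845 × 10^11 m
Vis-viva: v² = GM (2/r − 1/a)
vₚ² = 6.545 × 10^19 × (1.0101 × 10^-10 − 7.22282 × 10^-12) = 6.13838 × 10^9 m²/s²
vₚ = 78347.8 m/s ≈ 78.35 km/s
vₐ² = 6.545 × 10^19 × (7.77907 × 10^-12 − 7.22282 × 10^-12) = 3.64066 × 10^7 m²/s²
vₐ = 6033.79 m/s ≈ 6.034 km/s

Final answer: vₚ = 78.35 km/s, vₐ = 6.034 km/s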